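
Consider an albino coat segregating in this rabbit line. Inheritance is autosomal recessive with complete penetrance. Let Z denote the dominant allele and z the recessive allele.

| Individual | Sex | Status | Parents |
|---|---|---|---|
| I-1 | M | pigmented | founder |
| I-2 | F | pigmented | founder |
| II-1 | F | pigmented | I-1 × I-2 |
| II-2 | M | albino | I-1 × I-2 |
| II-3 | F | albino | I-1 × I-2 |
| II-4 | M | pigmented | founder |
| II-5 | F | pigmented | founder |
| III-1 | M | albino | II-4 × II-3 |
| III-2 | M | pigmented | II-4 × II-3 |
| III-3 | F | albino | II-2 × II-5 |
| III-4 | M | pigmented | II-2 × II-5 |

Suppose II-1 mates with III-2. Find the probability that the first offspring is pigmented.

I-1 is pigmented so carries Z and passed z to II-2 (zz), so I-1 is Zz.
I-2 is pigmented so carries Z and passed z to II-2 (zz), so I-2 is Zz.
II-1 is a pigmented offspring of I-1 (Zz) × I-2 (Zz), whose cross gives 1/4 ZZ : 1/2 Zz : 1/4 zz; conditioning on being pigmented, II-1 is ZZ with probability 1/3, Zz with probability 2/3.
III-2 is pigmented so carries Z and received z from II-3 (zz), so III-2 is Zz.
Summing over parental genotype combinations, P(offspring is pigmented) = 1/3·1 + 2/3·3/4 = 5/6.

5/6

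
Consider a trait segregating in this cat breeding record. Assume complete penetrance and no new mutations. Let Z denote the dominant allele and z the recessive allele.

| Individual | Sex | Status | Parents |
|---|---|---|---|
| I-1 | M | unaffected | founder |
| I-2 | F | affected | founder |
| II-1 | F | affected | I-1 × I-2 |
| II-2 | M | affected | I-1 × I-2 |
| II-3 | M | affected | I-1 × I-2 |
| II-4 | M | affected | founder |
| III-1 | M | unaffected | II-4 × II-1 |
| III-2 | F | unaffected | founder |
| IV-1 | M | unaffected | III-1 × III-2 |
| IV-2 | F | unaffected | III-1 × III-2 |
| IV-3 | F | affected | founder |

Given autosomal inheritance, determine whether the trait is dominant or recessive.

dominant

II-4 and II-1 are both affected yet have an unaffected child III-1. Under a recessive model two affected parents are homozygous and every child would be affected, so the trait cannot be recessive.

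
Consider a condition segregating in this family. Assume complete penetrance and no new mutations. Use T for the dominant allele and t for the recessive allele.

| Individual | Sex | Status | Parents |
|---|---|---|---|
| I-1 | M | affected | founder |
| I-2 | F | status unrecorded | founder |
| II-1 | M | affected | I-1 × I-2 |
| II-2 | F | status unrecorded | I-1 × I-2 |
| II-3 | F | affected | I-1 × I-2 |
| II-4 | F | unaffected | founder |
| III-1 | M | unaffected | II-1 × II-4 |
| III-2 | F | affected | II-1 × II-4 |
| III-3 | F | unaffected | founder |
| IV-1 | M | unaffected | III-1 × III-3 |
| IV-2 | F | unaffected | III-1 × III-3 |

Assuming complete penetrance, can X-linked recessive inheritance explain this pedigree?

A consistent assignment under X-linked recessive exists: I-1 X^t Y, I-2 X^T X^t, II-1 X^t Y, II-2 X^T X^t, II-3 X^t X^t, II-4 X^T X^t, III-1 X^T Y, III-2 X^t X^t, III-3 X^T X^T, IV-1 X^T Y, IV-2 X^T X^T.
In this assignment every recorded phenotype matches its genotype and every non-founder's genotype is obtainable from its parents' genotypes, so the pedigree is consistent.

Yes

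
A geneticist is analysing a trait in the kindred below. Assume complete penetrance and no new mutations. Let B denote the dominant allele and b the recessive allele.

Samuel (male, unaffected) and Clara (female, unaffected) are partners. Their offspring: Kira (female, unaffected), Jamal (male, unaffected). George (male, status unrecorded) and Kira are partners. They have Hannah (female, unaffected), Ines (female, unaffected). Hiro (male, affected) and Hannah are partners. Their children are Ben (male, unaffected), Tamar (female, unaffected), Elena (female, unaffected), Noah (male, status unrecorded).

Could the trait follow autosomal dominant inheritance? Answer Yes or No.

A consistent assignment under autosomal dominant exists: Samuel bb, Clara bb, Kira bb, Jamal bb, George Bb, Hannah bb, Ines bb, Hiro Bb, Ben bb, Tamar bb, Elena bb, Noah Bb.
In this assignment every recorded phenotype matches its genotype and every non-founder's genotype is obtainable from its parents' genotypes, so the pedigree is consistent.

Yes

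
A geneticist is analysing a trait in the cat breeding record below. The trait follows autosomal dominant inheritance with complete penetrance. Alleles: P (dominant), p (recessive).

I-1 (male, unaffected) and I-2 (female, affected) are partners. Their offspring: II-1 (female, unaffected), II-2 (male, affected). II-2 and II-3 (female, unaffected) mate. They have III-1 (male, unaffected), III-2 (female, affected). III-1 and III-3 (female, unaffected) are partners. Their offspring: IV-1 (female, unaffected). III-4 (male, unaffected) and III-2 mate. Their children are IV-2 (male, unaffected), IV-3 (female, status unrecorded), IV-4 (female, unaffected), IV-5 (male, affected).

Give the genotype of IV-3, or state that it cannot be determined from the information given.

cannot be determined

IV-3's phenotype is unrecorded, and no parent or child forces a single allele at both positions; consistent genotype assignments exist with IV-3 as Pp or pp.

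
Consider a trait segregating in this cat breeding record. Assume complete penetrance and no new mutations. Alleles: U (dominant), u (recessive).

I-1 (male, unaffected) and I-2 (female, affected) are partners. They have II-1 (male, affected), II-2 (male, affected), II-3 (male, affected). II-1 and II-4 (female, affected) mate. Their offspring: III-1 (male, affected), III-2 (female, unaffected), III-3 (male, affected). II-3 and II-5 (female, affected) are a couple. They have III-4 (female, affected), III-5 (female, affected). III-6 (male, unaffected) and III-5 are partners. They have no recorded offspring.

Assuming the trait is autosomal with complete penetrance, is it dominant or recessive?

dominant

II-1 and II-4 are both affected yet have an unaffected child III-2. Under a recessive model two affected parents are homozygous and every child would be affected, so the trait cannot be recessive.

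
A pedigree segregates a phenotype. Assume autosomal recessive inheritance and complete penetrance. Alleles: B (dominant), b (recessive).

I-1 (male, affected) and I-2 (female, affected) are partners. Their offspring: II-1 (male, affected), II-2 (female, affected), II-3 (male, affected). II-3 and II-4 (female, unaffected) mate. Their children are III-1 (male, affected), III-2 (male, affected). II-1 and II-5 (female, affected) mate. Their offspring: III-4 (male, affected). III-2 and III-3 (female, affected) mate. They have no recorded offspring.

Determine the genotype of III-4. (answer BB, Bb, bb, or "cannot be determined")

bb

III-4 is affected, so III-4 is bb.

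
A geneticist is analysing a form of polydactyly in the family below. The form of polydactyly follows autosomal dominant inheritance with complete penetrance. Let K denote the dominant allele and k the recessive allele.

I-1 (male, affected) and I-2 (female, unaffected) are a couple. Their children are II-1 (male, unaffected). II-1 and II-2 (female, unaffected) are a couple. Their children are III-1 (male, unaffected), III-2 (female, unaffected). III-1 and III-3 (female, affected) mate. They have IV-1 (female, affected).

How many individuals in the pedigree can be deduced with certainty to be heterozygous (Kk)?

2

Obligate heterozygotes: I-1 is affected so carries K and passed k to II-1 (kk), so I-1 is Kk; IV-1 is affected so carries K and received k from III-1 (kk), so IV-1 is Kk.
Every other individual is either homozygous by phenotype or has at least one consistent homozygous assignment, so the count is 2.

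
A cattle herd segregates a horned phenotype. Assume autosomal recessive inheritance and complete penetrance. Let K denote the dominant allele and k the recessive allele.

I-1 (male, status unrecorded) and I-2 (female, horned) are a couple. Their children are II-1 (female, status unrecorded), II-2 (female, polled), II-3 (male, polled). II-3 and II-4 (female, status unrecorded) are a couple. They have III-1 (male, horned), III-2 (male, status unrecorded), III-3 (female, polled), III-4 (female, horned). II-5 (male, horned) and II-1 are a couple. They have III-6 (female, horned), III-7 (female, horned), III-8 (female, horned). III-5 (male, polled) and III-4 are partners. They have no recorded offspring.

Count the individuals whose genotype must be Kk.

Obligate heterozygotes: II-2 is polled so carries K and received k from I-2 (kk), so II-2 is Kk; II-3 is polled so carries K and received k from I-2 (kk), so II-3 is Kk.
Every other individual is either homozygous by phenotype or has at least one consistent homozygous assignment, so the count is 2.

2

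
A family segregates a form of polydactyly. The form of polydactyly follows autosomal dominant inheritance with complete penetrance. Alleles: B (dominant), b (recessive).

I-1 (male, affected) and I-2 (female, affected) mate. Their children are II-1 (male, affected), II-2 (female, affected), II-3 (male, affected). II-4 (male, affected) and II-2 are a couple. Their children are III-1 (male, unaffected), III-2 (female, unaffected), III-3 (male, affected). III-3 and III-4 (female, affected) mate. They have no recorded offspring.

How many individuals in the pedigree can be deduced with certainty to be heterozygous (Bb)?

2

Obligate heterozygotes: II-2 is affected so carries B and passed b to III-1 (bb), so II-2 is Bb; II-4 is affected so carries B and passed b to III-1 (bb), so II-4 is Bb.
Every other individual is either homozygous by phenotype or has at least one consistent homozygous assignment, so the count is 2.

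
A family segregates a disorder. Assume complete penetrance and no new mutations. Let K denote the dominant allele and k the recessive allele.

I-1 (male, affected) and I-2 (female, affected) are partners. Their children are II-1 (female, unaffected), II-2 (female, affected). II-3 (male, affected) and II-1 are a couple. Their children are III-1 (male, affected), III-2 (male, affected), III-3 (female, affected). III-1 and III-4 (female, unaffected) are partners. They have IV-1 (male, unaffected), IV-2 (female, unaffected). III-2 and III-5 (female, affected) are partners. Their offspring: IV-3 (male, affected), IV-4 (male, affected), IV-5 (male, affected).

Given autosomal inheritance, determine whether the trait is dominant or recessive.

dominant

I-1 and I-2 are both affected yet have an unaffected child II-1. Under a recessive model two affected parents are homozygous and every child would be affected, so the trait cannot be recessive.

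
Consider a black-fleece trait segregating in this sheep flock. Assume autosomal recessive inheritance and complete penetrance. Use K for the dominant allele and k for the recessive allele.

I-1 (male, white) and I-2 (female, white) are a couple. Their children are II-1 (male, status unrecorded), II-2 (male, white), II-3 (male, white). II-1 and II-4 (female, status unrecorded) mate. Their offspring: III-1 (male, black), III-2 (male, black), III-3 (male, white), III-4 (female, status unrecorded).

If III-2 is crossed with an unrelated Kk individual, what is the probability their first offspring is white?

1/2

III-2 is black, so III-2 is kk.
The cross gives 1/2 Kk : 1/2 kk, so P(offspring is white) = 1/2.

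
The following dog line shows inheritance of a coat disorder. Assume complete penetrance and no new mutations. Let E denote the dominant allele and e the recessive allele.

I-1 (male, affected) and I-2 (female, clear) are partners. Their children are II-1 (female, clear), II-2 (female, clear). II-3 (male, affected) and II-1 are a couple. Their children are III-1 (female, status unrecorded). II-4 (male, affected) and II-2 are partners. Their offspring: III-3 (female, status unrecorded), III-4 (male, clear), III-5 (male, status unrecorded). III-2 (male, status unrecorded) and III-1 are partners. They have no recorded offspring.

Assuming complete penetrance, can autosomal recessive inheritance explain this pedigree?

A consistent assignment under autosomal recessive exists: I-1 ee, I-2 EE, II-1 Ee, II-2 Ee, II-3 ee, II-4 ee, III-1 Ee, III-2 EE, III-3 Ee, III-4 Ee, III-5 Ee.
In this assignment every recorded phenotype matches its genotype and every non-founder's genotype is obtainable from its parents' genotypes, so the pedigree is consistent.

Yes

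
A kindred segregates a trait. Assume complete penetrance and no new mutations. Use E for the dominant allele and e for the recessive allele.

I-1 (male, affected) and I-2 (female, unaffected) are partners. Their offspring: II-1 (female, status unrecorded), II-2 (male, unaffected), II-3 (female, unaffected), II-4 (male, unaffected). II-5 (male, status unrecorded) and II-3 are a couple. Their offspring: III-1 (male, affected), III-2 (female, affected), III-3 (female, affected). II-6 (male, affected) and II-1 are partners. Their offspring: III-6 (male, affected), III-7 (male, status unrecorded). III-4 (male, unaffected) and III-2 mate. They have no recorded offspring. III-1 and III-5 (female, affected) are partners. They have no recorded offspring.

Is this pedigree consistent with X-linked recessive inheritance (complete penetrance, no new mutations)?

A consistent assignment under X-linked recessive exists: I-1 X^e Y, I-2 X^E X^E, II-1 X^E X^e, II-2 X^E Y, II-3 X^E X^e, II-4 X^E Y, II-5 X^e Y, II-6 X^e Y, III-1 X^e Y, III-2 X^e X^e, III-3 X^e X^e, III-4 X^E Y, III-5 X^e X^e, III-6 X^e Y, III-7 X^E Y.
In this assignment every recorded phenotype matches its genotype and every non-founder's genotype is obtainable from its parents' genotypes, so the pedigree is consistent.

Yes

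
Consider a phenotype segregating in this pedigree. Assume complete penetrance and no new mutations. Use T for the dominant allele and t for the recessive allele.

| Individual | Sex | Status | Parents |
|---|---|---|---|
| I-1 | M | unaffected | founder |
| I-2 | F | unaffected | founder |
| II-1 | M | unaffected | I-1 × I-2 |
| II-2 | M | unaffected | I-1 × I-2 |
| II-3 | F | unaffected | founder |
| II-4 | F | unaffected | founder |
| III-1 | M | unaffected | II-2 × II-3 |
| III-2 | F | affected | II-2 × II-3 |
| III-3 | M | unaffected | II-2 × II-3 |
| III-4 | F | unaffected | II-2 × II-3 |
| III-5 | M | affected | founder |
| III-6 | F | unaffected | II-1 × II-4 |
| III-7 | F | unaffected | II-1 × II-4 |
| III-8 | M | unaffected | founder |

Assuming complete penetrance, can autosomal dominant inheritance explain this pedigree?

Under autosomal dominant, III-2 (affected, female) cannot arise from II-2 (unaffected) × II-3 (unaffected).

No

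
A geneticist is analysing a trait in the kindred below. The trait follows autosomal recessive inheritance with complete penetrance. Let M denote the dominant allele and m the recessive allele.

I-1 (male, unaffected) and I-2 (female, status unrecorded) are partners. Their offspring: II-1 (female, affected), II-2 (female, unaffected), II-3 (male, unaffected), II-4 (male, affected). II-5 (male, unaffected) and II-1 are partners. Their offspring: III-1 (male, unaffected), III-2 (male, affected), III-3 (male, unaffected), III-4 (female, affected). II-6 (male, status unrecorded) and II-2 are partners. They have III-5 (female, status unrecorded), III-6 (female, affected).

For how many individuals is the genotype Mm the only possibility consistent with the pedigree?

5

Obligate heterozygotes: I-1 is unaffected so carries M and passed m to II-1 (mm), so I-1 is Mm; II-2 is unaffected so carries M and passed m to III-6 (mm), so II-2 is Mm; II-5 is unaffected so carries M and passed m to III-2 (mm), so II-5 is Mm; III-1 is unaffected so carries M and received m from II-1 (mm), so III-1 is Mm; III-3 is unaffected so carries M and received m from II-1 (mm), so III-3 is Mm.
Every other individual is either homozygous by phenotype or has at least one consistent homozygous assignment, so the count is 5.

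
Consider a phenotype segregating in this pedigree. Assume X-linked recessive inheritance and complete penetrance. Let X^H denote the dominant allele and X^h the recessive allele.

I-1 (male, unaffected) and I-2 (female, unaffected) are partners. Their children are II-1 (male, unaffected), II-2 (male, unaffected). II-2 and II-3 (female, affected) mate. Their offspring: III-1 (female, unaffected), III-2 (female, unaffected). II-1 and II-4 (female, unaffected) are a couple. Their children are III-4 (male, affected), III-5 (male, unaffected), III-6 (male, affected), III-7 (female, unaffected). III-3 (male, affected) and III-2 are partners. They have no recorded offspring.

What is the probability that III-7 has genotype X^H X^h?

II-1 is unaffected, so II-1 is X^H Y.
II-4 is unaffected so carries H and passed h to III-4 (X^h Y), so II-4 is X^H X^h.
Their cross gives offspring ratios 1/2 X^H X^H : 1/2 X^H X^h. Conditioning on III-7 being unaffected, P(X^H X^h) = 1/2 / 1 = 1/2.

1/2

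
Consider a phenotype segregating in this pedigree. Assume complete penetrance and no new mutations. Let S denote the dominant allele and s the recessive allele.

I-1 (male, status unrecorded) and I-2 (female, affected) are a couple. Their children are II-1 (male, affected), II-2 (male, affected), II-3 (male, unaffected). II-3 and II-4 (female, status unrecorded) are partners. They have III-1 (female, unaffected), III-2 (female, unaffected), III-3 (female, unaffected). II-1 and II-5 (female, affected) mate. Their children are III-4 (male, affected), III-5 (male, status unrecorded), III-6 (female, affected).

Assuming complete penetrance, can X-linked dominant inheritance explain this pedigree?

A consistent assignment under X-linked dominant exists: I-1 X^S Y, I-2 X^S X^s, II-1 X^S Y, II-2 X^S Y, II-3 X^s Y, II-4 X^S X^s, II-5 X^S X^S, III-1 X^s X^s, III-2 X^s X^s, III-3 X^s X^s, III-4 X^S Y, III-5 X^S Y, III-6 X^S X^S.
In this assignment every recorded phenotype matches its genotype and every non-founder's genotype is obtainable from its parents' genotypes, so the pedigree is consistent.

Yes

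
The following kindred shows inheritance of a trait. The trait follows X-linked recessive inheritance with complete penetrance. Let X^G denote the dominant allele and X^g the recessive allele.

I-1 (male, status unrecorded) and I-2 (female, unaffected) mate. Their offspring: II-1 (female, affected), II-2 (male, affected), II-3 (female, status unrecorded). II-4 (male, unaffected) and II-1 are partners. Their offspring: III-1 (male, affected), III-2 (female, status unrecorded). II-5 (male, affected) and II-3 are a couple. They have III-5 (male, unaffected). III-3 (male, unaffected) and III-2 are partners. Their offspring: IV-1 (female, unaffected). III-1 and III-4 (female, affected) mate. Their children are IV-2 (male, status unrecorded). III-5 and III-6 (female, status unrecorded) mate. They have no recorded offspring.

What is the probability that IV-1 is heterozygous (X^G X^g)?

III-3 is unaffected, so III-3 is X^G Y.
III-2 received G from II-4 (X^G Y) and received g from II-1 (X^g X^g), so III-2 is X^G X^g.
Their cross gives offspring ratios 1/2 X^G X^G : 1/2 X^G X^g. Conditioning on IV-1 being unaffected, P(X^G X^g) = 1/2 / 1 = 1/2.

1/2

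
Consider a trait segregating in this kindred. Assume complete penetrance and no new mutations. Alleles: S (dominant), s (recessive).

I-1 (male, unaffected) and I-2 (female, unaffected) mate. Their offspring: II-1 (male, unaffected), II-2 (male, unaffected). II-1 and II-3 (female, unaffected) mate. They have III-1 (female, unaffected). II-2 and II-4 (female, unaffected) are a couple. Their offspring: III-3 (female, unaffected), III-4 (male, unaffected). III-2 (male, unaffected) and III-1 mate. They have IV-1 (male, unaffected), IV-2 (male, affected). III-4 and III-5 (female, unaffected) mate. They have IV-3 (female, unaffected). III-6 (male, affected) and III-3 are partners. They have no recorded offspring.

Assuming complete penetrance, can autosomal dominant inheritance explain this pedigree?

No

Under autosomal dominant, IV-2 (affected, male) cannot arise from III-2 (unaffected) × III-1 (unaffected).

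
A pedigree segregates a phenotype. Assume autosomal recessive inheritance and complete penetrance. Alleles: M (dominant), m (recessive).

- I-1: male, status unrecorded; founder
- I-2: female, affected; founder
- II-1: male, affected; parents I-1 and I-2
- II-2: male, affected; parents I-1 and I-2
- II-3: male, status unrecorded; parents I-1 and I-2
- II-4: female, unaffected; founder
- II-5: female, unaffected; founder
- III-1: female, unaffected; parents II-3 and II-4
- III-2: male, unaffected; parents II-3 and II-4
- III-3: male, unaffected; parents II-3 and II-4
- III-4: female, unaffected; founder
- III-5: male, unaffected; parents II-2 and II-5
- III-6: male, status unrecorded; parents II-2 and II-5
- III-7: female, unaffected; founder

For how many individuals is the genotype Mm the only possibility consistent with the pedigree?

Obligate heterozygotes: III-5 is unaffected so carries M and received m from II-2 (mm), so III-5 is Mm.
Every other individual is either homozygous by phenotype or has at least one consistent homozygous assignment, so the count is 1.

1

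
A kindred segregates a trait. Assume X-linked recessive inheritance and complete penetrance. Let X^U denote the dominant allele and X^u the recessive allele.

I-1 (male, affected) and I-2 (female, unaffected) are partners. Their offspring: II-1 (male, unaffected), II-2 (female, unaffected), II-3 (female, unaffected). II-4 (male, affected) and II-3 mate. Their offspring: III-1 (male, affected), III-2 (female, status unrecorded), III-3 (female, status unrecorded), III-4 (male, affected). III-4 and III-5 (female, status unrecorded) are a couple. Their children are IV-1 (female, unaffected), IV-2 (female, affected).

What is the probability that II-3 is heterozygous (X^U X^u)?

1

II-3 is unaffected so carries U and received u from I-1 (X^u Y), so II-3 is X^U X^u, giving P(X^U X^u) = 1.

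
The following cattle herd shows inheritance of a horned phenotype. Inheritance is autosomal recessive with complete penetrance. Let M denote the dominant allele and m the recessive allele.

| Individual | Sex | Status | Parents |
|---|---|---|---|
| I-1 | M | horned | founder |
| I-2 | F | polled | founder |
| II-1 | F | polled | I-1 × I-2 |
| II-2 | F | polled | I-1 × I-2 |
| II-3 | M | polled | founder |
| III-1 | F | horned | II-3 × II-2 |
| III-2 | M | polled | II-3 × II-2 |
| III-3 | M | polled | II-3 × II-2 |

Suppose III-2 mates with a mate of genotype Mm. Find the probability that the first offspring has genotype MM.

1/3

II-3 is polled so carries M and passed m to III-1 (mm), so II-3 is Mm.
II-2 is polled so carries M and received m from I-1 (mm), so II-2 is Mm.
III-2 is a polled offspring of II-3 (Mm) × II-2 (Mm), whose cross gives 1/4 MM : 1/2 Mm : 1/4 mm; conditioning on being polled, III-2 is MM with probability 1/3, Mm with probability 2/3.
Summing over parental genotype combinations, P(offspring has genotype MM) = 1/3·1/2 + 2/3·1/4 = 1/3.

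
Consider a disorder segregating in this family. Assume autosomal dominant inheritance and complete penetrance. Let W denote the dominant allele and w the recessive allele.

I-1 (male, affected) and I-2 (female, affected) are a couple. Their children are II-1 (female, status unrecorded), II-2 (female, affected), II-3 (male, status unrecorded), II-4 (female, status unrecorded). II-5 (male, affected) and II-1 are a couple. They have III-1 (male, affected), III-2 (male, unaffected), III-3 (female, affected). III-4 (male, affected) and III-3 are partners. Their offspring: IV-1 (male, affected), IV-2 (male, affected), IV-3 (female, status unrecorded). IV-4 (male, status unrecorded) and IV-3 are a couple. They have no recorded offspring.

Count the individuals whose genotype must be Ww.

Obligate heterozygotes: II-5 is affected so carries W and passed w to III-2 (ww), so II-5 is Ww.
Every other individual is either homozygous by phenotype or has at least one consistent homozygous assignment, so the count is 1.

1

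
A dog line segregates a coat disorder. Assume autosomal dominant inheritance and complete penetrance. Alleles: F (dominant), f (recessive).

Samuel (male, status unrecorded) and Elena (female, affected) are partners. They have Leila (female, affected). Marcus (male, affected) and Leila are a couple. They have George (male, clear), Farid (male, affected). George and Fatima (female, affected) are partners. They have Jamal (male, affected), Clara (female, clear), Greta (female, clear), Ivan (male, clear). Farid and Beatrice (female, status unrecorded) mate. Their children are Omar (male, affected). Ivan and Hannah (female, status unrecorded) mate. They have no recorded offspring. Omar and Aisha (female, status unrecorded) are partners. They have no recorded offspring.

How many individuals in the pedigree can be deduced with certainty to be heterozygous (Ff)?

4

Obligate heterozygotes: Leila is affected so carries F and passed f to George (ff), so Leila is Ff; Marcus is affected so carries F and passed f to George (ff), so Marcus is Ff; Fatima is affected so carries F and passed f to Clara (ff), so Fatima is Ff; Jamal is affected so carries F and received f from George (ff), so Jamal is Ff.
Every other individual is either homozygous by phenotype or has at least one consistent homozygous assignment, so the count is 4.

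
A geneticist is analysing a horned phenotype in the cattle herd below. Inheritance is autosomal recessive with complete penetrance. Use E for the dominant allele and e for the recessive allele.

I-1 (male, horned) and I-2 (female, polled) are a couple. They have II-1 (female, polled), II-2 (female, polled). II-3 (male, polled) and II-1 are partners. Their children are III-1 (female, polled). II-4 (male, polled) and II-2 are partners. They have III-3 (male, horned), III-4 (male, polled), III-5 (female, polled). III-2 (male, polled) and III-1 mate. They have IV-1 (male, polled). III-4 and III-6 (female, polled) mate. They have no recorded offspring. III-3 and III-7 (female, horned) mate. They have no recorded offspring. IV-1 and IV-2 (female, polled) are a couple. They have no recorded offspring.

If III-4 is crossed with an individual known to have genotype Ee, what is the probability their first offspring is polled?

5/6

II-4 is polled so carries E and passed e to III-3 (ee), so II-4 is Ee.
II-2 is polled so carries E and received e from I-1 (ee), so II-2 is Ee.
III-4 is a polled offspring of II-4 (Ee) × II-2 (Ee), whose cross gives 1/4 EE : 1/2 Ee : 1/4 ee; conditioning on being polled, III-4 is EE with probability 1/3, Ee with probability 2/3.
Summing over parental genotype combinations, P(offspring is polled) = 1/3·1 + 2/3·3/4 = 5/6.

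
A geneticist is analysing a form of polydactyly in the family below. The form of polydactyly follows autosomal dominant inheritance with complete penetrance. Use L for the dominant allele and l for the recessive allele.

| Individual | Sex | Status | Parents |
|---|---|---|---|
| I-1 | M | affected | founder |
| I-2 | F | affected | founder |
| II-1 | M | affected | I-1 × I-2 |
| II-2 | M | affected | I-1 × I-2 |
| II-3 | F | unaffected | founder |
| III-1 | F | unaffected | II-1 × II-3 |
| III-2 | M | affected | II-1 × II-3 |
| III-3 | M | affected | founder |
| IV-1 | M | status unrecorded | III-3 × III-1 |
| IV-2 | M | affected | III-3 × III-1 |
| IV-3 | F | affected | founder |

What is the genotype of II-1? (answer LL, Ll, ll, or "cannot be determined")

From phenotype alone, II-1 is LL or Ll.
II-1 is affected so carries L and passed l to III-1 (ll), so II-1 is Ll.

Ll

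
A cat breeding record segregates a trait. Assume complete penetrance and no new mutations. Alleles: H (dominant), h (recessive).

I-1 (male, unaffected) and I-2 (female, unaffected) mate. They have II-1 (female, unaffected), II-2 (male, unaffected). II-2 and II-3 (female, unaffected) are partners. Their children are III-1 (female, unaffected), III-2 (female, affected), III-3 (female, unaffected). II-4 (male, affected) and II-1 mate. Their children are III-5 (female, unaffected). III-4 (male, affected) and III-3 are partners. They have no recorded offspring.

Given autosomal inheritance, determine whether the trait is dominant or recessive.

recessive

II-2 and II-3 are both unaffected yet have an affected child III-2. Under dominance, an affected child requires at least one affected parent, so the trait cannot be dominant.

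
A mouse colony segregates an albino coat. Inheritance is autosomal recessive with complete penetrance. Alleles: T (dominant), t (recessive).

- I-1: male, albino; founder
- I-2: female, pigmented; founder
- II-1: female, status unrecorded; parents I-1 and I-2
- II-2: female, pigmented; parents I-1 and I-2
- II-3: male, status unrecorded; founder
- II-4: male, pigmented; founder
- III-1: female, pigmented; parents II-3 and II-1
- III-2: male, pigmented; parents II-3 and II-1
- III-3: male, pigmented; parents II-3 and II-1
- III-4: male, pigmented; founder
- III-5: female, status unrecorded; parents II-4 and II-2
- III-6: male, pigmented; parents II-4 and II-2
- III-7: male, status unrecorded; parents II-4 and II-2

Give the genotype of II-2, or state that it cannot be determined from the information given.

Tt

From phenotype alone, II-2 is TT or Tt.
II-2 is pigmented so carries T and received t from I-1 (tt), so II-2 is Tt.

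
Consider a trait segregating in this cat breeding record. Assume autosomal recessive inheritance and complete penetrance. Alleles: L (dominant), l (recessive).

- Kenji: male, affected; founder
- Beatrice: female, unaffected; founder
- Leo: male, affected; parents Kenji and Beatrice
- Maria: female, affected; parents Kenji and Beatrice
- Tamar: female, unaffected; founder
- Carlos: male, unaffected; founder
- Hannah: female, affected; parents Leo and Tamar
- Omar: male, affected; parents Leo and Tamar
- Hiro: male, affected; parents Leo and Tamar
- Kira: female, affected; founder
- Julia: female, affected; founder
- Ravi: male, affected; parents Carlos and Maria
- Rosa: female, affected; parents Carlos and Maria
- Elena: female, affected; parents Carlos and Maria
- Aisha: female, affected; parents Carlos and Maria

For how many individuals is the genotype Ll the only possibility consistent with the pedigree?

Obligate heterozygotes: Beatrice is unaffected so carries L and passed l to Leo (ll), so Beatrice is Ll; Tamar is unaffected so carries L and passed l to Hannah (ll), so Tamar is Ll; Carlos is unaffected so carries L and passed l to Ravi (ll), so Carlos is Ll.
Every other individual is either homozygous by phenotype or has at least one consistent homozygous assignment, so the count is 3.

3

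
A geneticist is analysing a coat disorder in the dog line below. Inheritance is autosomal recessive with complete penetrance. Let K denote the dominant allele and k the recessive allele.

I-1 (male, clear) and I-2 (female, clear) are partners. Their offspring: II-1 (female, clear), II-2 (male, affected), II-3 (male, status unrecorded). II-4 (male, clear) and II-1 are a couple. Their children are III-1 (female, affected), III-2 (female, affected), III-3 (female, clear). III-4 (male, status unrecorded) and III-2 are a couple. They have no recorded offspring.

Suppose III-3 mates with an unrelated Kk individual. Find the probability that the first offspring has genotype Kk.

1/2

II-4 is clear so carries K and passed k to III-1 (kk), so II-4 is Kk.
II-1 is clear so carries K and passed k to III-1 (kk), so II-1 is Kk.
III-3 is a clear offspring of II-4 (Kk) × II-1 (Kk), whose cross gives 1/4 KK : 1/2 Kk : 1/4 kk; conditioning on being clear, III-3 is KK with probability 1/3, Kk with probability 2/3.
Summing over parental genotype combinations, P(offspring has genotype Kk) = 1/3·1/2 + 2/3·1/2 = 1/2.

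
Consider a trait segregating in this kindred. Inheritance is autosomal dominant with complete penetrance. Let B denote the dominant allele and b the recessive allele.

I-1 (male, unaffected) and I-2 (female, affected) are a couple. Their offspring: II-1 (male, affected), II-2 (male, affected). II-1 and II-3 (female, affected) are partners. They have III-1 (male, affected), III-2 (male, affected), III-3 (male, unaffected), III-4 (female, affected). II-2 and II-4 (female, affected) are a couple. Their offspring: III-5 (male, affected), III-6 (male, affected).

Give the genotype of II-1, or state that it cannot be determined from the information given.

Bb

From phenotype alone, II-1 is BB or Bb.
II-1 is affected so carries B and received b from I-1 (bb), so II-1 is Bb.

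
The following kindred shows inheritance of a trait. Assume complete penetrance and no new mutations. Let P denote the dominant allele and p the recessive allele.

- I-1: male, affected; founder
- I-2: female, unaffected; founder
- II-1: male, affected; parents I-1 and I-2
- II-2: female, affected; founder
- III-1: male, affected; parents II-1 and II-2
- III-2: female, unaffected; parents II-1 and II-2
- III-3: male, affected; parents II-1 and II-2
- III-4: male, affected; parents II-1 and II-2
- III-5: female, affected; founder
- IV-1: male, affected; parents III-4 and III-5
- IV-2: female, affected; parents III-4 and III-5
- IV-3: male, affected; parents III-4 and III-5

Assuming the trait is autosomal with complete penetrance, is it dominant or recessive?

II-1 and II-2 are both affected yet have an unaffected child III-2. Under a recessive model two affected parents are homozygous and every child would be affected, so the trait cannot be recessive.

dominant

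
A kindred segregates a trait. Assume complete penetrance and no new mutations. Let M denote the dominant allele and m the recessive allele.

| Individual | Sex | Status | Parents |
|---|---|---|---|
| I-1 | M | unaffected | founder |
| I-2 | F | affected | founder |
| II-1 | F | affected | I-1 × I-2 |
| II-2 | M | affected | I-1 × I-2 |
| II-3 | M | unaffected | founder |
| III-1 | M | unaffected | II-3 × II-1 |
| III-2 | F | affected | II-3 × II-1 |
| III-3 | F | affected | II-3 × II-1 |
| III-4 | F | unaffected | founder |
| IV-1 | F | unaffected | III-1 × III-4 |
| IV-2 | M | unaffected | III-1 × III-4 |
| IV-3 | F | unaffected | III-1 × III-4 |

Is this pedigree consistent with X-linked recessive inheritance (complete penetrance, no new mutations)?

No

Under X-linked recessive, II-1 (affected, female) cannot arise from I-1 (unaffected) × I-2 (affected).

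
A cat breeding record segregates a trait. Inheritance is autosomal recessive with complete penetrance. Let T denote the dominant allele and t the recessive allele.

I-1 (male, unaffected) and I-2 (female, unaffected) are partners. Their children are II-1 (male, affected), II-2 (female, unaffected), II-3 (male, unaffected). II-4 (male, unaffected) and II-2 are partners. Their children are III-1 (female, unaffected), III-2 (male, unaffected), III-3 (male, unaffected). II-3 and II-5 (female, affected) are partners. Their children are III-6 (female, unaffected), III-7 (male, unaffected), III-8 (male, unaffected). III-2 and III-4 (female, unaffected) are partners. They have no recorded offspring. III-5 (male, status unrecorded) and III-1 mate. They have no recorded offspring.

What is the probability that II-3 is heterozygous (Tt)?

1/5

I-1 is unaffected so carries T and passed t to II-1 (tt), so I-1 is Tt.
I-2 is unaffected so carries T and passed t to II-1 (tt), so I-2 is Tt.
Their cross gives offspring ratios 1/4 TT : 1/2 Tt : 1/4 tt. Conditioning on II-3 being unaffected, P(Tt) = 1/2 / 3/4 = 2/3 before taking II-3's own offspring into account.
II-5 is affected, so II-5 is tt.
Now use II-3's offspring. Probability of each recorded status — unaffected daughter III-6: 1/2 if II-3 is Tt, 1 if TT; unaffected son III-7: 1/2 if II-3 is Tt, 1 if TT; unaffected son III-8: 1/2 if II-3 is Tt, 1 if TT.
Bayes: P(Tt) = 2/3·1/8 / (2/3·1/8 + 1/3·1) = 1/5.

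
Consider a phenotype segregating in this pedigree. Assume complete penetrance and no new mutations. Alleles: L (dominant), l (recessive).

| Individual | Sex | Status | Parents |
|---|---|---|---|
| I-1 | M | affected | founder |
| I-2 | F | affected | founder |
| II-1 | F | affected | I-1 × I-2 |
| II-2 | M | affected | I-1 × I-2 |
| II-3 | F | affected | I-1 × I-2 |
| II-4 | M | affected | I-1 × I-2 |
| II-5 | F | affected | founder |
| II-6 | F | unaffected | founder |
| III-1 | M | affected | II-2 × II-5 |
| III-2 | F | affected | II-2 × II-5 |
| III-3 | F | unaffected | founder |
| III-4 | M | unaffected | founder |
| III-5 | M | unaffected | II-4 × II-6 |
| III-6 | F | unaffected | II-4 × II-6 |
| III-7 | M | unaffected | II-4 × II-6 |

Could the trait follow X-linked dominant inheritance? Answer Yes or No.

Under X-linked dominant, III-6 (unaffected, female) cannot arise from II-4 (affected) × II-6 (unaffected).

No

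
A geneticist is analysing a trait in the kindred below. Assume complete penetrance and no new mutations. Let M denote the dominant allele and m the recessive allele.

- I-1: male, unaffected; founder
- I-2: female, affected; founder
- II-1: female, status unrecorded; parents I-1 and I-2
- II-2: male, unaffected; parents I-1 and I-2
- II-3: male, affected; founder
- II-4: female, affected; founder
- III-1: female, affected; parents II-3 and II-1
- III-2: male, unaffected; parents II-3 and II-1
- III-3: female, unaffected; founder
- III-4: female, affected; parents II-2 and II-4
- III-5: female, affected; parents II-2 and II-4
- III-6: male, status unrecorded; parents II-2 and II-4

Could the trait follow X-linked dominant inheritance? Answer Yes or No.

Yes

A consistent assignment under X-linked dominant exists: I-1 X^m Y, I-2 X^M X^m, II-1 X^M X^m, II-2 X^m Y, II-3 X^M Y, II-4 X^M X^M, III-1 X^M X^M, III-2 X^m Y, III-3 X^m X^m, III-4 X^M X^m, III-5 X^M X^m, III-6 X^M Y.
In this assignment every recorded phenotype matches its genotype and every non-founder's genotype is obtainable from its parents' genotypes, so the pedigree is consistent.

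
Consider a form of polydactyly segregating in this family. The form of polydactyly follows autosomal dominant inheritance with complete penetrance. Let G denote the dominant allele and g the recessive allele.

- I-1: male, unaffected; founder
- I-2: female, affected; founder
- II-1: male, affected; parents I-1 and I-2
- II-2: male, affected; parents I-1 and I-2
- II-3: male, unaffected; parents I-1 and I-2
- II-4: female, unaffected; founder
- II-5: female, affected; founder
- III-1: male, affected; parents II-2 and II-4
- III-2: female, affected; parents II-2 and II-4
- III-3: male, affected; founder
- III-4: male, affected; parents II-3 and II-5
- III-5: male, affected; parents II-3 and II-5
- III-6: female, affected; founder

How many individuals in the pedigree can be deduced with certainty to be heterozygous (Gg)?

7

Obligate heterozygotes: I-2 is affected so carries G and passed g to II-3 (gg), so I-2 is Gg; II-1 is affected so carries G and received g from I-1 (gg), so II-1 is Gg; II-2 is affected so carries G and received g from I-1 (gg), so II-2 is Gg; III-1 is affected so carries G and received g from II-4 (gg), so III-1 is Gg; III-2 is affected so carries G and received g from II-4 (gg), so III-2 is Gg; III-4 is affected so carries G and received g from II-3 (gg), so III-4 is Gg; III-5 is affected so carries G and received g from II-3 (gg), so III-5 is Gg.
Every other individual is either homozygous by phenotype or has at least one consistent homozygous assignment, so the count is 7.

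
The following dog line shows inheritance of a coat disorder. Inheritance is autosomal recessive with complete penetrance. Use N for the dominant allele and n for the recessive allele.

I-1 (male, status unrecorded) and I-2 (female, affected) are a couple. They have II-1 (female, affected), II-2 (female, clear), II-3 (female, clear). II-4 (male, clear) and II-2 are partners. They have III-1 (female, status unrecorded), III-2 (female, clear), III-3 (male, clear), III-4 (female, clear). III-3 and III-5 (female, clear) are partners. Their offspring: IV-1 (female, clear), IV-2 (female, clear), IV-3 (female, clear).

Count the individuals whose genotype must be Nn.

3

Obligate heterozygotes: I-1 passed N to II-2 (Nn, whose n came from I-2) and passed n to II-1 (nn), so I-1 is Nn; II-2 is clear so carries N and received n from I-2 (nn), so II-2 is Nn; II-3 is clear so carries N and received n from I-2 (nn), so II-3 is Nn.
Every other individual is either homozygous by phenotype or has at least one consistent homozygous assignment, so the count is 3.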